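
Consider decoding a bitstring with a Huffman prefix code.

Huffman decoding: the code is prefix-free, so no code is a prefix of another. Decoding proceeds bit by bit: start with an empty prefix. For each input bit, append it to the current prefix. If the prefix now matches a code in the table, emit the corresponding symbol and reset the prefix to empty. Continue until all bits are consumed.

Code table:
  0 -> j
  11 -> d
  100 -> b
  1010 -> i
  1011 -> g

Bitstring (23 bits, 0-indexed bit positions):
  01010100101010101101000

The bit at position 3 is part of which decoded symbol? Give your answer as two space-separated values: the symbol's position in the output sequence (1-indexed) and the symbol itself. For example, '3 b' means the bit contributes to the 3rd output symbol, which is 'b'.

Bit 0: prefix='0' -> emit 'j', reset
Bit 1: prefix='1' (no match yet)
Bit 2: prefix='10' (no match yet)
Bit 3: prefix='101' (no match yet)
Bit 4: prefix='1010' -> emit 'i', reset
Bit 5: prefix='1' (no match yet)
Bit 6: prefix='10' (no match yet)
Bit 7: prefix='100' -> emit 'b', reset

Answer: 2 i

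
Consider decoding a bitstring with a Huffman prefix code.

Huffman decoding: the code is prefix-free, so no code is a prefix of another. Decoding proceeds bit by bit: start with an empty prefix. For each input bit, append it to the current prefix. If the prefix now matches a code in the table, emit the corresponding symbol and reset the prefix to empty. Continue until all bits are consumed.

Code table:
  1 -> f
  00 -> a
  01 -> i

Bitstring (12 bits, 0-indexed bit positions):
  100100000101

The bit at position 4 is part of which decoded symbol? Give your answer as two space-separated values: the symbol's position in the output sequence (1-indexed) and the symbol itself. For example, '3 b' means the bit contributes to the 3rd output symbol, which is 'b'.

Bit 0: prefix='1' -> emit 'f', reset
Bit 1: prefix='0' (no match yet)
Bit 2: prefix='00' -> emit 'a', reset
Bit 3: prefix='1' -> emit 'f', reset
Bit 4: prefix='0' (no match yet)
Bit 5: prefix='00' -> emit 'a', reset
Bit 6: prefix='0' (no match yet)
Bit 7: prefix='00' -> emit 'a', reset
Bit 8: prefix='0' (no match yet)

Answer: 4 a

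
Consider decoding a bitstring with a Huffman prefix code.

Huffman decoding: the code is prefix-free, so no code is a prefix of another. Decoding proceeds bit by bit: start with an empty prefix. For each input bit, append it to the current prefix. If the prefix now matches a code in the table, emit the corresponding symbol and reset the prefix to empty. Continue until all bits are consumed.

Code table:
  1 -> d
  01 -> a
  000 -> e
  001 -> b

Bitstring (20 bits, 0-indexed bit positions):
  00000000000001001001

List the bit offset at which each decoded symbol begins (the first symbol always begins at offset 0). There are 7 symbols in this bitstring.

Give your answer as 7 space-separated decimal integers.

Answer: 0 3 6 9 12 14 17

Derivation:
Bit 0: prefix='0' (no match yet)
Bit 1: prefix='00' (no match yet)
Bit 2: prefix='000' -> emit 'e', reset
Bit 3: prefix='0' (no match yet)
Bit 4: prefix='00' (no match yet)
Bit 5: prefix='000' -> emit 'e', reset
Bit 6: prefix='0' (no match yet)
Bit 7: prefix='00' (no match yet)
Bit 8: prefix='000' -> emit 'e', reset
Bit 9: prefix='0' (no match yet)
Bit 10: prefix='00' (no match yet)
Bit 11: prefix='000' -> emit 'e', reset
Bit 12: prefix='0' (no match yet)
Bit 13: prefix='01' -> emit 'a', reset
Bit 14: prefix='0' (no match yet)
Bit 15: prefix='00' (no match yet)
Bit 16: prefix='001' -> emit 'b', reset
Bit 17: prefix='0' (no match yet)
Bit 18: prefix='00' (no match yet)
Bit 19: prefix='001' -> emit 'b', reset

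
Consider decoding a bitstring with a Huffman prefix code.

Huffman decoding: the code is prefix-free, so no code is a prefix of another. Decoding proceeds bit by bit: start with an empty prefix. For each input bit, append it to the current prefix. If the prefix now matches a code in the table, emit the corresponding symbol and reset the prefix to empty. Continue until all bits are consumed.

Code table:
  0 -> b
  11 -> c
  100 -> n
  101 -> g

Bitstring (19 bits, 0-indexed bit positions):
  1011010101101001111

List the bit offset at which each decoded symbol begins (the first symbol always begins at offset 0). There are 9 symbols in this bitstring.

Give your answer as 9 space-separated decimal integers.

Bit 0: prefix='1' (no match yet)
Bit 1: prefix='10' (no match yet)
Bit 2: prefix='101' -> emit 'g', reset
Bit 3: prefix='1' (no match yet)
Bit 4: prefix='10' (no match yet)
Bit 5: prefix='101' -> emit 'g', reset
Bit 6: prefix='0' -> emit 'b', reset
Bit 7: prefix='1' (no match yet)
Bit 8: prefix='10' (no match yet)
Bit 9: prefix='101' -> emit 'g', reset
Bit 10: prefix='1' (no match yet)
Bit 11: prefix='10' (no match yet)
Bit 12: prefix='101' -> emit 'g', reset
Bit 13: prefix='0' -> emit 'b', reset
Bit 14: prefix='0' -> emit 'b', reset
Bit 15: prefix='1' (no match yet)
Bit 16: prefix='11' -> emit 'c', reset
Bit 17: prefix='1' (no match yet)
Bit 18: prefix='11' -> emit 'c', reset

Answer: 0 3 6 7 10 13 14 15 17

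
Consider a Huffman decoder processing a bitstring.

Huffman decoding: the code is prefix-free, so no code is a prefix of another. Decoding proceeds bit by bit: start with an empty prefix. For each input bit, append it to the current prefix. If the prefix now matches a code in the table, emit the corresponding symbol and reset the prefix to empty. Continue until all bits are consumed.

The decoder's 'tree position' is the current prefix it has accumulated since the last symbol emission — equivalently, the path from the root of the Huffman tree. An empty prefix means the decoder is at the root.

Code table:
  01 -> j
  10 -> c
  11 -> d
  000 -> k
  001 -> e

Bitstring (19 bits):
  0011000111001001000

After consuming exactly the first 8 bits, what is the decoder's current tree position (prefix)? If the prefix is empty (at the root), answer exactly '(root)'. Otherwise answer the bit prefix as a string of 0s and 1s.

Answer: (root)

Derivation:
Bit 0: prefix='0' (no match yet)
Bit 1: prefix='00' (no match yet)
Bit 2: prefix='001' -> emit 'e', reset
Bit 3: prefix='1' (no match yet)
Bit 4: prefix='10' -> emit 'c', reset
Bit 5: prefix='0' (no match yet)
Bit 6: prefix='00' (no match yet)
Bit 7: prefix='001' -> emit 'e', reset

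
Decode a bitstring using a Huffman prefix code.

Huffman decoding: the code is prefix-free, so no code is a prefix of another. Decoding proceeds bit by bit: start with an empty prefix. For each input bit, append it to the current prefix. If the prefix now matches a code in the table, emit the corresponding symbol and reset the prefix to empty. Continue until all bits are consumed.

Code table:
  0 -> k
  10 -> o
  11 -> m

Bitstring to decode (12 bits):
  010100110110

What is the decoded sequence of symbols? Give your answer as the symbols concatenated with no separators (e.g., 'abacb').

Bit 0: prefix='0' -> emit 'k', reset
Bit 1: prefix='1' (no match yet)
Bit 2: prefix='10' -> emit 'o', reset
Bit 3: prefix='1' (no match yet)
Bit 4: prefix='10' -> emit 'o', reset
Bit 5: prefix='0' -> emit 'k', reset
Bit 6: prefix='1' (no match yet)
Bit 7: prefix='11' -> emit 'm', reset
Bit 8: prefix='0' -> emit 'k', reset
Bit 9: prefix='1' (no match yet)
Bit 10: prefix='11' -> emit 'm', reset
Bit 11: prefix='0' -> emit 'k', reset

Answer: kookmkmk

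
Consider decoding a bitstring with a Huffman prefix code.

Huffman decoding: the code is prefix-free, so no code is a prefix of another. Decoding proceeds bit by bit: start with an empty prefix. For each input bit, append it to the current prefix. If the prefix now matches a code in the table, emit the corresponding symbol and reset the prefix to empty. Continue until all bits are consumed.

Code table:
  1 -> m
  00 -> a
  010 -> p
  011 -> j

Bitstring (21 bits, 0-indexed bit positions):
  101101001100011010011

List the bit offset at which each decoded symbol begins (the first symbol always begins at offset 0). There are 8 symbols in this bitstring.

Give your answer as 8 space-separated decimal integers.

Bit 0: prefix='1' -> emit 'm', reset
Bit 1: prefix='0' (no match yet)
Bit 2: prefix='01' (no match yet)
Bit 3: prefix='011' -> emit 'j', reset
Bit 4: prefix='0' (no match yet)
Bit 5: prefix='01' (no match yet)
Bit 6: prefix='010' -> emit 'p', reset
Bit 7: prefix='0' (no match yet)
Bit 8: prefix='01' (no match yet)
Bit 9: prefix='011' -> emit 'j', reset
Bit 10: prefix='0' (no match yet)
Bit 11: prefix='00' -> emit 'a', reset
Bit 12: prefix='0' (no match yet)
Bit 13: prefix='01' (no match yet)
Bit 14: prefix='011' -> emit 'j', reset
Bit 15: prefix='0' (no match yet)
Bit 16: prefix='01' (no match yet)
Bit 17: prefix='010' -> emit 'p', reset
Bit 18: prefix='0' (no match yet)
Bit 19: prefix='01' (no match yet)
Bit 20: prefix='011' -> emit 'j', reset

Answer: 0 1 4 7 10 12 15 18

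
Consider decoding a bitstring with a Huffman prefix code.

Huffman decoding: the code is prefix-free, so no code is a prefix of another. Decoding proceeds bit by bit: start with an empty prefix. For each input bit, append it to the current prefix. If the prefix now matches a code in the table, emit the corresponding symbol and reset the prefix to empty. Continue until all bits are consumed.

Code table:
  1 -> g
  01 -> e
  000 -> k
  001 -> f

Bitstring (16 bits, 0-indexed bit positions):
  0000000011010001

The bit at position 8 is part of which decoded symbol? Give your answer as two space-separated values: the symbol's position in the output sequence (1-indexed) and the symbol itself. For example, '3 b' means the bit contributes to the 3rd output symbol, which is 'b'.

Answer: 3 f

Derivation:
Bit 0: prefix='0' (no match yet)
Bit 1: prefix='00' (no match yet)
Bit 2: prefix='000' -> emit 'k', reset
Bit 3: prefix='0' (no match yet)
Bit 4: prefix='00' (no match yet)
Bit 5: prefix='000' -> emit 'k', reset
Bit 6: prefix='0' (no match yet)
Bit 7: prefix='00' (no match yet)
Bit 8: prefix='001' -> emit 'f', reset
Bit 9: prefix='1' -> emit 'g', reset
Bit 10: prefix='0' (no match yet)
Bit 11: prefix='01' -> emit 'e', reset
Bit 12: prefix='0' (no match yet)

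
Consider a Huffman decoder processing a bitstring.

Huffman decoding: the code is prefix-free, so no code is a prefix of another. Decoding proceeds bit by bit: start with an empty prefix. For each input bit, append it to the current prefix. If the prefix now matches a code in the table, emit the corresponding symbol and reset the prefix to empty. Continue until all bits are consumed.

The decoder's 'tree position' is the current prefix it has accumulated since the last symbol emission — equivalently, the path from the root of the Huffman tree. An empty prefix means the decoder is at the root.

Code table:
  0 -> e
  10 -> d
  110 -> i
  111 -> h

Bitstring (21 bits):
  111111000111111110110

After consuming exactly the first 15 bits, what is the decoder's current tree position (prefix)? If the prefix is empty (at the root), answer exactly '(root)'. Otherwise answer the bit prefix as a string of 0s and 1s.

Bit 0: prefix='1' (no match yet)
Bit 1: prefix='11' (no match yet)
Bit 2: prefix='111' -> emit 'h', reset
Bit 3: prefix='1' (no match yet)
Bit 4: prefix='11' (no match yet)
Bit 5: prefix='111' -> emit 'h', reset
Bit 6: prefix='0' -> emit 'e', reset
Bit 7: prefix='0' -> emit 'e', reset
Bit 8: prefix='0' -> emit 'e', reset
Bit 9: prefix='1' (no match yet)
Bit 10: prefix='11' (no match yet)
Bit 11: prefix='111' -> emit 'h', reset
Bit 12: prefix='1' (no match yet)
Bit 13: prefix='11' (no match yet)
Bit 14: prefix='111' -> emit 'h', reset

Answer: (root)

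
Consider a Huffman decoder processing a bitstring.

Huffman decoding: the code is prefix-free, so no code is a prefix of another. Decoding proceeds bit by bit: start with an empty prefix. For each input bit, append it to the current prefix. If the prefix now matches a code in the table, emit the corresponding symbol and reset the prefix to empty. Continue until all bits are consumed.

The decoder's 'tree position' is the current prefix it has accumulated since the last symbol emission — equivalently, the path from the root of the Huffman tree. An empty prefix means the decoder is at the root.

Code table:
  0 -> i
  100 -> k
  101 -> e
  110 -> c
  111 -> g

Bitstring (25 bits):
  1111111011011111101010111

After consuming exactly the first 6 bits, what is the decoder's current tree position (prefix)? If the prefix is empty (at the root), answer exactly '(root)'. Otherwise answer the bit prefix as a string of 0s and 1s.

Bit 0: prefix='1' (no match yet)
Bit 1: prefix='11' (no match yet)
Bit 2: prefix='111' -> emit 'g', reset
Bit 3: prefix='1' (no match yet)
Bit 4: prefix='11' (no match yet)
Bit 5: prefix='111' -> emit 'g', reset

Answer: (root)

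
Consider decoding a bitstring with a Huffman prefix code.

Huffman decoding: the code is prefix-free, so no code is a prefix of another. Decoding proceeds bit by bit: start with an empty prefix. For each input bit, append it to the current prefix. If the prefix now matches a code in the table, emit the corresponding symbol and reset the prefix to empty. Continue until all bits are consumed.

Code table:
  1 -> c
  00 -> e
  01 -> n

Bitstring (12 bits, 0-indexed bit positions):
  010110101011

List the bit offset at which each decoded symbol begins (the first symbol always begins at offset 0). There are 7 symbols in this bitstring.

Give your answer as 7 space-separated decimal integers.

Bit 0: prefix='0' (no match yet)
Bit 1: prefix='01' -> emit 'n', reset
Bit 2: prefix='0' (no match yet)
Bit 3: prefix='01' -> emit 'n', reset
Bit 4: prefix='1' -> emit 'c', reset
Bit 5: prefix='0' (no match yet)
Bit 6: prefix='01' -> emit 'n', reset
Bit 7: prefix='0' (no match yet)
Bit 8: prefix='01' -> emit 'n', reset
Bit 9: prefix='0' (no match yet)
Bit 10: prefix='01' -> emit 'n', reset
Bit 11: prefix='1' -> emit 'c', reset

Answer: 0 2 4 5 7 9 11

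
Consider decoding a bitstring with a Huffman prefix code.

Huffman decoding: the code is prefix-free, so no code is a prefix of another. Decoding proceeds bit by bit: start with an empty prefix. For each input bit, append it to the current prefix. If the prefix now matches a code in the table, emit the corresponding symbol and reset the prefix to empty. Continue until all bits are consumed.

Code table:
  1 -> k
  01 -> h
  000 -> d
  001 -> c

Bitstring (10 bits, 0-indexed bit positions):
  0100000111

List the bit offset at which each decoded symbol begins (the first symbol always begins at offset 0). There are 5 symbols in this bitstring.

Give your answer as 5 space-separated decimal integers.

Bit 0: prefix='0' (no match yet)
Bit 1: prefix='01' -> emit 'h', reset
Bit 2: prefix='0' (no match yet)
Bit 3: prefix='00' (no match yet)
Bit 4: prefix='000' -> emit 'd', reset
Bit 5: prefix='0' (no match yet)
Bit 6: prefix='00' (no match yet)
Bit 7: prefix='001' -> emit 'c', reset
Bit 8: prefix='1' -> emit 'k', reset
Bit 9: prefix='1' -> emit 'k', reset

Answer: 0 2 5 8 9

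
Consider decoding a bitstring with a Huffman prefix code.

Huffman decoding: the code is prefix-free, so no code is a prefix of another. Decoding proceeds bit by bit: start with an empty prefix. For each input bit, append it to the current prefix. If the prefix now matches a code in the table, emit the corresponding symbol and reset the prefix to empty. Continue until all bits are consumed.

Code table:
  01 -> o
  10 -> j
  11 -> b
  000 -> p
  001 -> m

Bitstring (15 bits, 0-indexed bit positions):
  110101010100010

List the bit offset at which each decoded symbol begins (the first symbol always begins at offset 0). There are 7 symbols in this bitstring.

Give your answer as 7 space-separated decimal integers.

Bit 0: prefix='1' (no match yet)
Bit 1: prefix='11' -> emit 'b', reset
Bit 2: prefix='0' (no match yet)
Bit 3: prefix='01' -> emit 'o', reset
Bit 4: prefix='0' (no match yet)
Bit 5: prefix='01' -> emit 'o', reset
Bit 6: prefix='0' (no match yet)
Bit 7: prefix='01' -> emit 'o', reset
Bit 8: prefix='0' (no match yet)
Bit 9: prefix='01' -> emit 'o', reset
Bit 10: prefix='0' (no match yet)
Bit 11: prefix='00' (no match yet)
Bit 12: prefix='000' -> emit 'p', reset
Bit 13: prefix='1' (no match yet)
Bit 14: prefix='10' -> emit 'j', reset

Answer: 0 2 4 6 8 10 13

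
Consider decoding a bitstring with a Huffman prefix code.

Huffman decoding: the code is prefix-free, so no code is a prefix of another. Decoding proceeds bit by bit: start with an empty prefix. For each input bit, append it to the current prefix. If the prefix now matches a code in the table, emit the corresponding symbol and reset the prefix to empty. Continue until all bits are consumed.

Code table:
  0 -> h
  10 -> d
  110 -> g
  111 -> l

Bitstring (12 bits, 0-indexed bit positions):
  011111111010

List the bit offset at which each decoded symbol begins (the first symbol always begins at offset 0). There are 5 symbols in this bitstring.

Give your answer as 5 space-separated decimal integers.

Answer: 0 1 4 7 10

Derivation:
Bit 0: prefix='0' -> emit 'h', reset
Bit 1: prefix='1' (no match yet)
Bit 2: prefix='11' (no match yet)
Bit 3: prefix='111' -> emit 'l', reset
Bit 4: prefix='1' (no match yet)
Bit 5: prefix='11' (no match yet)
Bit 6: prefix='111' -> emit 'l', reset
Bit 7: prefix='1' (no match yet)
Bit 8: prefix='11' (no match yet)
Bit 9: prefix='110' -> emit 'g', reset
Bit 10: prefix='1' (no match yet)
Bit 11: prefix='10' -> emit 'd', reset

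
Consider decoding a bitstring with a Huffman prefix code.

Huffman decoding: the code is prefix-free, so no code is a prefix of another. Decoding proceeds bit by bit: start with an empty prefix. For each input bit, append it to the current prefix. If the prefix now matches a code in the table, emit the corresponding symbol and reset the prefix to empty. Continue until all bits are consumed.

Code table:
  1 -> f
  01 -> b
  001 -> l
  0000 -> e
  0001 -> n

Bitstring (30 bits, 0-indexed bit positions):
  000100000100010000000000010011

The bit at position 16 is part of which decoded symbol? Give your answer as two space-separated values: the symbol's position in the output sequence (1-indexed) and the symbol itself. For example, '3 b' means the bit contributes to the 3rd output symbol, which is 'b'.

Answer: 5 e

Derivation:
Bit 0: prefix='0' (no match yet)
Bit 1: prefix='00' (no match yet)
Bit 2: prefix='000' (no match yet)
Bit 3: prefix='0001' -> emit 'n', reset
Bit 4: prefix='0' (no match yet)
Bit 5: prefix='00' (no match yet)
Bit 6: prefix='000' (no match yet)
Bit 7: prefix='0000' -> emit 'e', reset
Bit 8: prefix='0' (no match yet)
Bit 9: prefix='01' -> emit 'b', reset
Bit 10: prefix='0' (no match yet)
Bit 11: prefix='00' (no match yet)
Bit 12: prefix='000' (no match yet)
Bit 13: prefix='0001' -> emit 'n', reset
Bit 14: prefix='0' (no match yet)
Bit 15: prefix='00' (no match yet)
Bit 16: prefix='000' (no match yet)
Bit 17: prefix='0000' -> emit 'e', reset
Bit 18: prefix='0' (no match yet)
Bit 19: prefix='00' (no match yet)
Bit 20: prefix='000' (no match yet)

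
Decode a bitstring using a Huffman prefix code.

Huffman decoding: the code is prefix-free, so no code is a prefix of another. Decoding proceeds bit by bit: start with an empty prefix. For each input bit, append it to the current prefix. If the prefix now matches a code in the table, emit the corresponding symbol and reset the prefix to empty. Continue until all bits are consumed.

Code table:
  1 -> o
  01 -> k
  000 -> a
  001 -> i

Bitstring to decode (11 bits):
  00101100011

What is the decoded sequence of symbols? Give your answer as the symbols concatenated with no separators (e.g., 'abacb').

Bit 0: prefix='0' (no match yet)
Bit 1: prefix='00' (no match yet)
Bit 2: prefix='001' -> emit 'i', reset
Bit 3: prefix='0' (no match yet)
Bit 4: prefix='01' -> emit 'k', reset
Bit 5: prefix='1' -> emit 'o', reset
Bit 6: prefix='0' (no match yet)
Bit 7: prefix='00' (no match yet)
Bit 8: prefix='000' -> emit 'a', reset
Bit 9: prefix='1' -> emit 'o', reset
Bit 10: prefix='1' -> emit 'o', reset

Answer: ikoaoo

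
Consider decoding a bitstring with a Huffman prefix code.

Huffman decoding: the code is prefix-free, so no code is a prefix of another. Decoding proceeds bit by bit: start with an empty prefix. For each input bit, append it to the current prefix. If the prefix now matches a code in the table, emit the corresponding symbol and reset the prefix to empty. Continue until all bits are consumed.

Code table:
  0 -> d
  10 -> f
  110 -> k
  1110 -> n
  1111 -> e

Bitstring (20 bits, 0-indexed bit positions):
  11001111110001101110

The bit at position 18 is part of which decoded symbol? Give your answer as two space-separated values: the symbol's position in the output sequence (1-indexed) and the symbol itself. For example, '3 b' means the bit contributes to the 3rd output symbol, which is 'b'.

Answer: 8 n

Derivation:
Bit 0: prefix='1' (no match yet)
Bit 1: prefix='11' (no match yet)
Bit 2: prefix='110' -> emit 'k', reset
Bit 3: prefix='0' -> emit 'd', reset
Bit 4: prefix='1' (no match yet)
Bit 5: prefix='11' (no match yet)
Bit 6: prefix='111' (no match yet)
Bit 7: prefix='1111' -> emit 'e', reset
Bit 8: prefix='1' (no match yet)
Bit 9: prefix='11' (no match yet)
Bit 10: prefix='110' -> emit 'k', reset
Bit 11: prefix='0' -> emit 'd', reset
Bit 12: prefix='0' -> emit 'd', reset
Bit 13: prefix='1' (no match yet)
Bit 14: prefix='11' (no match yet)
Bit 15: prefix='110' -> emit 'k', reset
Bit 16: prefix='1' (no match yet)
Bit 17: prefix='11' (no match yet)
Bit 18: prefix='111' (no match yet)
Bit 19: prefix='1110' -> emit 'n', reset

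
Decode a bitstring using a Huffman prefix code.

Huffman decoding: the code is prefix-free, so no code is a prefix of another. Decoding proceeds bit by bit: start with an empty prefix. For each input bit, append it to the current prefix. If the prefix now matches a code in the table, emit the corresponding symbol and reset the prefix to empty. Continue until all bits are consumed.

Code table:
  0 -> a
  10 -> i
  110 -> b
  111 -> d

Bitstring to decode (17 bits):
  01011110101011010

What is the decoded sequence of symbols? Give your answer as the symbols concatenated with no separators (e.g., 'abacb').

Bit 0: prefix='0' -> emit 'a', reset
Bit 1: prefix='1' (no match yet)
Bit 2: prefix='10' -> emit 'i', reset
Bit 3: prefix='1' (no match yet)
Bit 4: prefix='11' (no match yet)
Bit 5: prefix='111' -> emit 'd', reset
Bit 6: prefix='1' (no match yet)
Bit 7: prefix='10' -> emit 'i', reset
Bit 8: prefix='1' (no match yet)
Bit 9: prefix='10' -> emit 'i', reset
Bit 10: prefix='1' (no match yet)
Bit 11: prefix='10' -> emit 'i', reset
Bit 12: prefix='1' (no match yet)
Bit 13: prefix='11' (no match yet)
Bit 14: prefix='110' -> emit 'b', reset
Bit 15: prefix='1' (no match yet)
Bit 16: prefix='10' -> emit 'i', reset

Answer: aidiiibi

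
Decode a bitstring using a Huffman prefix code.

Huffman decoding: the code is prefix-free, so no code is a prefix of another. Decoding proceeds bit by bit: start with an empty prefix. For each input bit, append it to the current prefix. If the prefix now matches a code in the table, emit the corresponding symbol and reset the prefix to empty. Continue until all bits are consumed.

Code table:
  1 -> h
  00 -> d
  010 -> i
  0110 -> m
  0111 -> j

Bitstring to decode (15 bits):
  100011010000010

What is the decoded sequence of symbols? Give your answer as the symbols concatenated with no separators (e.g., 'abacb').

Answer: hdmhddi

Derivation:
Bit 0: prefix='1' -> emit 'h', reset
Bit 1: prefix='0' (no match yet)
Bit 2: prefix='00' -> emit 'd', reset
Bit 3: prefix='0' (no match yet)
Bit 4: prefix='01' (no match yet)
Bit 5: prefix='011' (no match yet)
Bit 6: prefix='0110' -> emit 'm', reset
Bit 7: prefix='1' -> emit 'h', reset
Bit 8: prefix='0' (no match yet)
Bit 9: prefix='00' -> emit 'd', reset
Bit 10: prefix='0' (no match yet)
Bit 11: prefix='00' -> emit 'd', reset
Bit 12: prefix='0' (no match yet)
Bit 13: prefix='01' (no match yet)
Bit 14: prefix='010' -> emit 'i', reset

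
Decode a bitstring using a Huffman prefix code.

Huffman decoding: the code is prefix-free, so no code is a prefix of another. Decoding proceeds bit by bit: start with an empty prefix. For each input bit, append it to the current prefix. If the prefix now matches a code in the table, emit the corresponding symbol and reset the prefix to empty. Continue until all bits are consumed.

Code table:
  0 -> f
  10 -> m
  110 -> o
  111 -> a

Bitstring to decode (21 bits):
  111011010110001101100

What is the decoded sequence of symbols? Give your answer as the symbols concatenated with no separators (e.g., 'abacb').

Answer: afomoffoof

Derivation:
Bit 0: prefix='1' (no match yet)
Bit 1: prefix='11' (no match yet)
Bit 2: prefix='111' -> emit 'a', reset
Bit 3: prefix='0' -> emit 'f', reset
Bit 4: prefix='1' (no match yet)
Bit 5: prefix='11' (no match yet)
Bit 6: prefix='110' -> emit 'o', reset
Bit 7: prefix='1' (no match yet)
Bit 8: prefix='10' -> emit 'm', reset
Bit 9: prefix='1' (no match yet)
Bit 10: prefix='11' (no match yet)
Bit 11: prefix='110' -> emit 'o', reset
Bit 12: prefix='0' -> emit 'f', reset
Bit 13: prefix='0' -> emit 'f', reset
Bit 14: prefix='1' (no match yet)
Bit 15: prefix='11' (no match yet)
Bit 16: prefix='110' -> emit 'o', reset
Bit 17: prefix='1' (no match yet)
Bit 18: prefix='11' (no match yet)
Bit 19: prefix='110' -> emit 'o', reset
Bit 20: prefix='0' -> emit 'f', reset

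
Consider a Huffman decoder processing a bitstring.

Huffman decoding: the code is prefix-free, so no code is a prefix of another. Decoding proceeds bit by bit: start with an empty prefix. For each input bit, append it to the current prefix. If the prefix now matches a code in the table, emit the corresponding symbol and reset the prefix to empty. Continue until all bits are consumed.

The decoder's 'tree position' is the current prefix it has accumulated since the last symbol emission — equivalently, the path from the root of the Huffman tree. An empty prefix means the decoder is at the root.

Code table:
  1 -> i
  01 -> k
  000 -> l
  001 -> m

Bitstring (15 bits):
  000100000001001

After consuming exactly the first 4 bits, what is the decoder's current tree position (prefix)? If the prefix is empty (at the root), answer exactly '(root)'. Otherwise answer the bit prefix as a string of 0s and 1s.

Bit 0: prefix='0' (no match yet)
Bit 1: prefix='00' (no match yet)
Bit 2: prefix='000' -> emit 'l', reset
Bit 3: prefix='1' -> emit 'i', reset

Answer: (root)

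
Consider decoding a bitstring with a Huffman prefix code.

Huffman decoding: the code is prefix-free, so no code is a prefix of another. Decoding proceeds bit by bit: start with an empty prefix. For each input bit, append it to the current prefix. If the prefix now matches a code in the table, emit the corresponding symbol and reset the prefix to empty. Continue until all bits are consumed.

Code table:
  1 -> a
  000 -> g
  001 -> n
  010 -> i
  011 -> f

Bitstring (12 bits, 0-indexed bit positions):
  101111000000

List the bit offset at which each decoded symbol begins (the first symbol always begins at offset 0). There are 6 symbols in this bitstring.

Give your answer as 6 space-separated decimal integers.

Bit 0: prefix='1' -> emit 'a', reset
Bit 1: prefix='0' (no match yet)
Bit 2: prefix='01' (no match yet)
Bit 3: prefix='011' -> emit 'f', reset
Bit 4: prefix='1' -> emit 'a', reset
Bit 5: prefix='1' -> emit 'a', reset
Bit 6: prefix='0' (no match yet)
Bit 7: prefix='00' (no match yet)
Bit 8: prefix='000' -> emit 'g', reset
Bit 9: prefix='0' (no match yet)
Bit 10: prefix='00' (no match yet)
Bit 11: prefix='000' -> emit 'g', reset

Answer: 0 1 4 5 6 9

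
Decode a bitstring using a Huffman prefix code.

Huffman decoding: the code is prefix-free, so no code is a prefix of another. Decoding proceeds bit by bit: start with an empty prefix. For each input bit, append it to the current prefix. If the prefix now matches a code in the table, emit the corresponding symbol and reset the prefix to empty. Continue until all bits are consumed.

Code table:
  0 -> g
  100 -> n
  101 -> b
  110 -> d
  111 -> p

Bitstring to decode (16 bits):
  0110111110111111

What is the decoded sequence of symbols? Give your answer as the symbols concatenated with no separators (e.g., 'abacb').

Answer: gdpdpp

Derivation:
Bit 0: prefix='0' -> emit 'g', reset
Bit 1: prefix='1' (no match yet)
Bit 2: prefix='11' (no match yet)
Bit 3: prefix='110' -> emit 'd', reset
Bit 4: prefix='1' (no match yet)
Bit 5: prefix='11' (no match yet)
Bit 6: prefix='111' -> emit 'p', reset
Bit 7: prefix='1' (no match yet)
Bit 8: prefix='11' (no match yet)
Bit 9: prefix='110' -> emit 'd', reset
Bit 10: prefix='1' (no match yet)
Bit 11: prefix='11' (no match yet)
Bit 12: prefix='111' -> emit 'p', reset
Bit 13: prefix='1' (no match yet)
Bit 14: prefix='11' (no match yet)
Bit 15: prefix='111' -> emit 'p', reset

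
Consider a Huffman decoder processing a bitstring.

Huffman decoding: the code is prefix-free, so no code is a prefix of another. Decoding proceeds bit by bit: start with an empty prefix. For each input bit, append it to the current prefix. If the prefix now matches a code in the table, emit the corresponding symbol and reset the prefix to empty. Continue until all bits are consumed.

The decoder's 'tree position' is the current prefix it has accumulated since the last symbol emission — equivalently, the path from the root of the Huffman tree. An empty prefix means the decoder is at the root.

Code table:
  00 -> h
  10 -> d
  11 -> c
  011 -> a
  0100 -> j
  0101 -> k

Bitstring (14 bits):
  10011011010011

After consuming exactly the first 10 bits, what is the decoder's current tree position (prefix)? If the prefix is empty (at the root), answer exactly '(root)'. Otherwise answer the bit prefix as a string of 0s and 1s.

Answer: 01

Derivation:
Bit 0: prefix='1' (no match yet)
Bit 1: prefix='10' -> emit 'd', reset
Bit 2: prefix='0' (no match yet)
Bit 3: prefix='01' (no match yet)
Bit 4: prefix='011' -> emit 'a', reset
Bit 5: prefix='0' (no match yet)
Bit 6: prefix='01' (no match yet)
Bit 7: prefix='011' -> emit 'a', reset
Bit 8: prefix='0' (no match yet)
Bit 9: prefix='01' (no match yet)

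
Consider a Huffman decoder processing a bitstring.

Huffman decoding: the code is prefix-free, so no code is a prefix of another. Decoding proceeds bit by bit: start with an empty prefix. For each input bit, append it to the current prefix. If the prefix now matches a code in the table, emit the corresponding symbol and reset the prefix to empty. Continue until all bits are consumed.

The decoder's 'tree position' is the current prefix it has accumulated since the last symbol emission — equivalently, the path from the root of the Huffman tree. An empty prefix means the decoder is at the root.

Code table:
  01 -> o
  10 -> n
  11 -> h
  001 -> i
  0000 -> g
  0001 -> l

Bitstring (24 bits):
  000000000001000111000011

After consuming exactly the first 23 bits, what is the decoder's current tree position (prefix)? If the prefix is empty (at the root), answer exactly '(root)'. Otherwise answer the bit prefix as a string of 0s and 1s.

Answer: 1

Derivation:
Bit 0: prefix='0' (no match yet)
Bit 1: prefix='00' (no match yet)
Bit 2: prefix='000' (no match yet)
Bit 3: prefix='0000' -> emit 'g', reset
Bit 4: prefix='0' (no match yet)
Bit 5: prefix='00' (no match yet)
Bit 6: prefix='000' (no match yet)
Bit 7: prefix='0000' -> emit 'g', reset
Bit 8: prefix='0' (no match yet)
Bit 9: prefix='00' (no match yet)
Bit 10: prefix='000' (no match yet)
Bit 11: prefix='0001' -> emit 'l', reset
Bit 12: prefix='0' (no match yet)
Bit 13: prefix='00' (no match yet)
Bit 14: prefix='000' (no match yet)
Bit 15: prefix='0001' -> emit 'l', reset
Bit 16: prefix='1' (no match yet)
Bit 17: prefix='11' -> emit 'h', reset
Bit 18: prefix='0' (no match yet)
Bit 19: prefix='00' (no match yet)
Bit 20: prefix='000' (no match yet)
Bit 21: prefix='0000' -> emit 'g', reset
Bit 22: prefix='1' (no match yet)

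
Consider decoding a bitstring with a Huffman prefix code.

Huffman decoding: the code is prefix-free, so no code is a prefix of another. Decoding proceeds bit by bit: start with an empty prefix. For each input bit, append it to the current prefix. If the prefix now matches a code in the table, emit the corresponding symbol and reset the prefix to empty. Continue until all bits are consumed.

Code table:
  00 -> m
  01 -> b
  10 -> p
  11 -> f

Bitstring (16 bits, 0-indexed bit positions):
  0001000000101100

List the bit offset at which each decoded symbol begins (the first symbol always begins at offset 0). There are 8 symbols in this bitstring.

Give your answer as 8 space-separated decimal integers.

Bit 0: prefix='0' (no match yet)
Bit 1: prefix='00' -> emit 'm', reset
Bit 2: prefix='0' (no match yet)
Bit 3: prefix='01' -> emit 'b', reset
Bit 4: prefix='0' (no match yet)
Bit 5: prefix='00' -> emit 'm', reset
Bit 6: prefix='0' (no match yet)
Bit 7: prefix='00' -> emit 'm', reset
Bit 8: prefix='0' (no match yet)
Bit 9: prefix='00' -> emit 'm', reset
Bit 10: prefix='1' (no match yet)
Bit 11: prefix='10' -> emit 'p', reset
Bit 12: prefix='1' (no match yet)
Bit 13: prefix='11' -> emit 'f', reset
Bit 14: prefix='0' (no match yet)
Bit 15: prefix='00' -> emit 'm', reset

Answer: 0 2 4 6 8 10 12 14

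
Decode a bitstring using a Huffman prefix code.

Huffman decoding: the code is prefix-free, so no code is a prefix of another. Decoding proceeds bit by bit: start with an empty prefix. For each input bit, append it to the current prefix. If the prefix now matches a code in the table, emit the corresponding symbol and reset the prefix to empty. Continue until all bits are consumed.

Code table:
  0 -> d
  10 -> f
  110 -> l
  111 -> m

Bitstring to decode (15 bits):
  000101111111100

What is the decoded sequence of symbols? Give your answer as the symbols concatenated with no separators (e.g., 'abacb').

Answer: dddfmmld

Derivation:
Bit 0: prefix='0' -> emit 'd', reset
Bit 1: prefix='0' -> emit 'd', reset
Bit 2: prefix='0' -> emit 'd', reset
Bit 3: prefix='1' (no match yet)
Bit 4: prefix='10' -> emit 'f', reset
Bit 5: prefix='1' (no match yet)
Bit 6: prefix='11' (no match yet)
Bit 7: prefix='111' -> emit 'm', reset
Bit 8: prefix='1' (no match yet)
Bit 9: prefix='11' (no match yet)
Bit 10: prefix='111' -> emit 'm', reset
Bit 11: prefix='1' (no match yet)
Bit 12: prefix='11' (no match yet)
Bit 13: prefix='110' -> emit 'l', reset
Bit 14: prefix='0' -> emit 'd', reset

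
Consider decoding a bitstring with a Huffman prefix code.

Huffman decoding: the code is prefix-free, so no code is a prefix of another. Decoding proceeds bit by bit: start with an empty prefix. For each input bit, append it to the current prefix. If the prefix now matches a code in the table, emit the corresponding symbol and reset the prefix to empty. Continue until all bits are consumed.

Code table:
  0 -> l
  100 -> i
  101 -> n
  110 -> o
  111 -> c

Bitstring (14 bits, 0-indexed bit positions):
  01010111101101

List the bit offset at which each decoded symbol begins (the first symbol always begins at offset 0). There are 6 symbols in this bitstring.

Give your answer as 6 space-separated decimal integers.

Bit 0: prefix='0' -> emit 'l', reset
Bit 1: prefix='1' (no match yet)
Bit 2: prefix='10' (no match yet)
Bit 3: prefix='101' -> emit 'n', reset
Bit 4: prefix='0' -> emit 'l', reset
Bit 5: prefix='1' (no match yet)
Bit 6: prefix='11' (no match yet)
Bit 7: prefix='111' -> emit 'c', reset
Bit 8: prefix='1' (no match yet)
Bit 9: prefix='10' (no match yet)
Bit 10: prefix='101' -> emit 'n', reset
Bit 11: prefix='1' (no match yet)
Bit 12: prefix='10' (no match yet)
Bit 13: prefix='101' -> emit 'n', reset

Answer: 0 1 4 5 8 11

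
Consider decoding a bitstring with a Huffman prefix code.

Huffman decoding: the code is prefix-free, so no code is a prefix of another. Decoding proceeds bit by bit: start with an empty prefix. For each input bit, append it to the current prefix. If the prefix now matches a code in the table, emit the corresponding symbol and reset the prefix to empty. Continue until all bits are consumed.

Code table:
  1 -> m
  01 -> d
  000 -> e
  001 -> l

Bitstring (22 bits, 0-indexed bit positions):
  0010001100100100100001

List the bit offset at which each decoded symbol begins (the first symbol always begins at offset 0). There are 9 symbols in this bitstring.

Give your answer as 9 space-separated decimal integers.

Answer: 0 3 6 7 8 11 14 17 20

Derivation:
Bit 0: prefix='0' (no match yet)
Bit 1: prefix='00' (no match yet)
Bit 2: prefix='001' -> emit 'l', reset
Bit 3: prefix='0' (no match yet)
Bit 4: prefix='00' (no match yet)
Bit 5: prefix='000' -> emit 'e', reset
Bit 6: prefix='1' -> emit 'm', reset
Bit 7: prefix='1' -> emit 'm', reset
Bit 8: prefix='0' (no match yet)
Bit 9: prefix='00' (no match yet)
Bit 10: prefix='001' -> emit 'l', reset
Bit 11: prefix='0' (no match yet)
Bit 12: prefix='00' (no match yet)
Bit 13: prefix='001' -> emit 'l', reset
Bit 14: prefix='0' (no match yet)
Bit 15: prefix='00' (no match yet)
Bit 16: prefix='001' -> emit 'l', reset
Bit 17: prefix='0' (no match yet)
Bit 18: prefix='00' (no match yet)
Bit 19: prefix='000' -> emit 'e', reset
Bit 20: prefix='0' (no match yet)
Bit 21: prefix='01' -> emit 'd', reset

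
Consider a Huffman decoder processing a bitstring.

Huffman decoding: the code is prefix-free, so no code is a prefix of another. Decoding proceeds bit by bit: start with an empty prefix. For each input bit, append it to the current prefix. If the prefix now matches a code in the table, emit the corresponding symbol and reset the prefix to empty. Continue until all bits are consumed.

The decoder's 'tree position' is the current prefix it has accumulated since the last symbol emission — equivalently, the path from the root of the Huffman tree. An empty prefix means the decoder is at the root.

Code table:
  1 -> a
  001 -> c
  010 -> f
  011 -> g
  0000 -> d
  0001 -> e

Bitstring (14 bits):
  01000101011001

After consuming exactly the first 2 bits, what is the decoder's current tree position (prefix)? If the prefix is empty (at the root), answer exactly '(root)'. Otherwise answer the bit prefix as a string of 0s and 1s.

Answer: 01

Derivation:
Bit 0: prefix='0' (no match yet)
Bit 1: prefix='01' (no match yet)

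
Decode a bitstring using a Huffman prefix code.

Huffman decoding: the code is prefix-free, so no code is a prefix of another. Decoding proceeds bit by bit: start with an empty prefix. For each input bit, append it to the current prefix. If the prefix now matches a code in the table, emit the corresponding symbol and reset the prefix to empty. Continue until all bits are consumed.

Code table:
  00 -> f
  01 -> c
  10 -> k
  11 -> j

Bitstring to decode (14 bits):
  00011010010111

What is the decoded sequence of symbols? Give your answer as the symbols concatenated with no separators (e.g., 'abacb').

Bit 0: prefix='0' (no match yet)
Bit 1: prefix='00' -> emit 'f', reset
Bit 2: prefix='0' (no match yet)
Bit 3: prefix='01' -> emit 'c', reset
Bit 4: prefix='1' (no match yet)
Bit 5: prefix='10' -> emit 'k', reset
Bit 6: prefix='1' (no match yet)
Bit 7: prefix='10' -> emit 'k', reset
Bit 8: prefix='0' (no match yet)
Bit 9: prefix='01' -> emit 'c', reset
Bit 10: prefix='0' (no match yet)
Bit 11: prefix='01' -> emit 'c', reset
Bit 12: prefix='1' (no match yet)
Bit 13: prefix='11' -> emit 'j', reset

Answer: fckkccj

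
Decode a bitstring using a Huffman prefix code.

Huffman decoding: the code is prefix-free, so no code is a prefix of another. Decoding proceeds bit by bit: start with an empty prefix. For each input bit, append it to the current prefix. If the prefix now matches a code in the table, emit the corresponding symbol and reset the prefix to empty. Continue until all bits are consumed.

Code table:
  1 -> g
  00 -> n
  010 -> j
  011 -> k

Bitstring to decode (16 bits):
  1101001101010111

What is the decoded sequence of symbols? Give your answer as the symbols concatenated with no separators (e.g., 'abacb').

Answer: ggjkjgkg

Derivation:
Bit 0: prefix='1' -> emit 'g', reset
Bit 1: prefix='1' -> emit 'g', reset
Bit 2: prefix='0' (no match yet)
Bit 3: prefix='01' (no match yet)
Bit 4: prefix='010' -> emit 'j', reset
Bit 5: prefix='0' (no match yet)
Bit 6: prefix='01' (no match yet)
Bit 7: prefix='011' -> emit 'k', reset
Bit 8: prefix='0' (no match yet)
Bit 9: prefix='01' (no match yet)
Bit 10: prefix='010' -> emit 'j', reset
Bit 11: prefix='1' -> emit 'g', reset
Bit 12: prefix='0' (no match yet)
Bit 13: prefix='01' (no match yet)
Bit 14: prefix='011' -> emit 'k', reset
Bit 15: prefix='1' -> emit 'g', reset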